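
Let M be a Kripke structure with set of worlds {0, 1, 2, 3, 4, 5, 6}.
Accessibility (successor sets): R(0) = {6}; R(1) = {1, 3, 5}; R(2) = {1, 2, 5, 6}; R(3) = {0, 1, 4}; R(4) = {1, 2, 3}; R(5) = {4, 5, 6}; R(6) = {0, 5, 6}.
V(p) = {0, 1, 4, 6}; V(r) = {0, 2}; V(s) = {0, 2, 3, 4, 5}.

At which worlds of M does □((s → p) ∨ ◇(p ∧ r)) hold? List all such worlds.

Let φ = □((s → p) ∨ ◇(p ∧ r)). Evaluate φ at each world:
  0 (successors {6}): φ is true.
  1 (successors {1, 3, 5}): φ is false.
  2 (successors {1, 2, 5, 6}): φ is false.
  3 (successors {0, 1, 4}): φ is true.
  4 (successors {1, 2, 3}): φ is false.
  5 (successors {4, 5, 6}): φ is false.
  6 (successors {0, 5, 6}): φ is false.
For instance, at 6:
  At 6: □((s → p) ∨ ◇(p ∧ r)) requires (s → p) ∨ ◇(p ∧ r) at every successor {0, 5, 6}.
    (s → p) ∨ ◇(p ∧ r) fails at 5, so □((s → p) ∨ ◇(p ∧ r)) is false at 6.
      At 5: s → p is false, ◇(p ∧ r) is false, so (s → p) ∨ ◇(p ∧ r) is false.
Satisfying worlds: {0, 3}

0, 3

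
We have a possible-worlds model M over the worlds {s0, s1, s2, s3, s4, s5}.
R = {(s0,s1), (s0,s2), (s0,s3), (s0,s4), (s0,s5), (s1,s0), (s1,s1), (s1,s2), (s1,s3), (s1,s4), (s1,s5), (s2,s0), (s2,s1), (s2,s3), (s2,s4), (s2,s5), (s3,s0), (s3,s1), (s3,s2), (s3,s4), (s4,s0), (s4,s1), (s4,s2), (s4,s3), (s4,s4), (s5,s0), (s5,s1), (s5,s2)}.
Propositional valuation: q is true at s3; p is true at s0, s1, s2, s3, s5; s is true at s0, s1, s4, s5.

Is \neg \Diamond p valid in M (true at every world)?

No

Let φ = \neg \Diamond p. Evaluate φ at each world:
  s0 (successors {s1, s2, s3, s4, s5}): φ is false.
  s1 (successors {s0, s1, s2, s3, s4, s5}): φ is false.
  s2 (successors {s0, s1, s3, s4, s5}): φ is false.
  s3 (successors {s0, s1, s2, s4}): φ is false.
  s4 (successors {s0, s1, s2, s3, s4}): φ is false.
  s5 (successors {s0, s1, s2}): φ is false.
Detail at s0 (counterexample):
  At s0: \Diamond p is true, so \neg \Diamond p is false.
    At s0: \Diamond p requires p at some successor in {s1, s2, s3, s4, s5}.
      p holds at s1, so \Diamond p is true at s0.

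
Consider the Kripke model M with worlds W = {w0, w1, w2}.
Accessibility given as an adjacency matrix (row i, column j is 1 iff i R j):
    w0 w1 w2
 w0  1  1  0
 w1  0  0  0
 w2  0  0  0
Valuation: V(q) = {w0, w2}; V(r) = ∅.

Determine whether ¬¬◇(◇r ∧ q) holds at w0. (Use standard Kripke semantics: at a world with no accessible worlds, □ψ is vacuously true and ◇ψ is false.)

Recall that ◇ψ holds at a world iff ψ holds at some accessible world.
At w0: ¬◇(◇r ∧ q) is true, so ¬¬◇(◇r ∧ q) is false.
  At w0: ◇(◇r ∧ q) is false, so ¬◇(◇r ∧ q) is true.
    At w0: ◇(◇r ∧ q) requires ◇r ∧ q at some successor in {w0, w1}.
      At w0: ◇r ∧ q is false.
      At w1: ◇r ∧ q is false.
    So ◇(◇r ∧ q) is false at w0.

No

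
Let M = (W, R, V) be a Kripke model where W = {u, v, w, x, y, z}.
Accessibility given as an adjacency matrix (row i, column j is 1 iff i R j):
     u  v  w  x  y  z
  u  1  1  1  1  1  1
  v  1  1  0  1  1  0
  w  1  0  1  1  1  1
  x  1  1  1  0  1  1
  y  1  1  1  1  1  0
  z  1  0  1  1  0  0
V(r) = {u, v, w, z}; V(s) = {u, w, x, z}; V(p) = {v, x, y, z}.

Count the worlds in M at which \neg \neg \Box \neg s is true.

Let φ = \neg \neg \Box \neg s. Evaluate φ at each world:
  u (successors {u, v, w, x, y, z}): φ is false.
  v (successors {u, v, x, y}): φ is false.
  w (successors {u, w, x, y, z}): φ is false.
  x (successors {u, v, w, y, z}): φ is false.
  y (successors {u, v, w, x, y}): φ is false.
  z (successors {u, w, x}): φ is false.
For instance, at x:
  At x: \neg \Box \neg s is true, so \neg \neg \Box \neg s is false.
    At x: \Box \neg s is false, so \neg \Box \neg s is true.
      At x: \Box \neg s requires \neg s at every successor {u, v, w, y, z}.
        \neg s fails at u, so \Box \neg s is false at x.
Satisfying worlds: none.

0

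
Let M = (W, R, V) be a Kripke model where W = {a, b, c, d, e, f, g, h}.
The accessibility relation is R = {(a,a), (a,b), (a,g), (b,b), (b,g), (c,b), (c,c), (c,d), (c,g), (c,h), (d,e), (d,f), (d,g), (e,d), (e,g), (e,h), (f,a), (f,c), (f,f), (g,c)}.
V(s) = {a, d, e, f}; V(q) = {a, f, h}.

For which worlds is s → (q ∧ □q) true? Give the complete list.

b, c, g, h

Let φ = s → (q ∧ □q). Evaluate φ at each world:
  a (successors {a, b, g}): φ is false.
  b (successors {b, g}): φ is true.
  c (successors {b, c, d, g, h}): φ is true.
  d (successors {e, f, g}): φ is false.
  e (successors {d, g, h}): φ is false.
  f (successors {a, c, f}): φ is false.
  g (successors {c}): φ is true.
  h (successors ∅): φ is true.
For instance, at a:
  At a: s is true, q ∧ □q is false, so s → (q ∧ □q) is false.
    At a: q is true, □q is false, so q ∧ □q is false.
      At a: □q requires q at every successor {a, b, g}.
        q fails at b, so □q is false at a.
Satisfying worlds: {b, c, g, h}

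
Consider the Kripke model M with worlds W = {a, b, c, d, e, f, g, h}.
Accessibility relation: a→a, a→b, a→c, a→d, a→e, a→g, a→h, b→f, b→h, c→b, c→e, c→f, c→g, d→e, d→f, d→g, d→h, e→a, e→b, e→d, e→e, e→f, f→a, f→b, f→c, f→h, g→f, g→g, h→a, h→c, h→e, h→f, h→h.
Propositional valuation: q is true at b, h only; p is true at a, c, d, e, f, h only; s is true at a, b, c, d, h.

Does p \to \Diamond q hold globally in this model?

Yes

Recall that \Diamond ψ holds at a world iff ψ holds at some accessible world.
Let φ = p \to \Diamond q. Evaluate φ at each world:
  a (successors {a, b, c, d, e, g, h}): φ is true.
  b (successors {f, h}): φ is true.
  c (successors {b, e, f, g}): φ is true.
  d (successors {e, f, g, h}): φ is true.
  e (successors {a, b, d, e, f}): φ is true.
  f (successors {a, b, c, h}): φ is true.
  g (successors {f, g}): φ is true.
  h (successors {a, c, e, f, h}): φ is true.
For instance, at e:
  At e: p is true, \Diamond q is true, so p \to \Diamond q is true.
    At e: \Diamond q requires q at some successor in {a, b, d, e, f}.
      q holds at b, so \Diamond q is true at e.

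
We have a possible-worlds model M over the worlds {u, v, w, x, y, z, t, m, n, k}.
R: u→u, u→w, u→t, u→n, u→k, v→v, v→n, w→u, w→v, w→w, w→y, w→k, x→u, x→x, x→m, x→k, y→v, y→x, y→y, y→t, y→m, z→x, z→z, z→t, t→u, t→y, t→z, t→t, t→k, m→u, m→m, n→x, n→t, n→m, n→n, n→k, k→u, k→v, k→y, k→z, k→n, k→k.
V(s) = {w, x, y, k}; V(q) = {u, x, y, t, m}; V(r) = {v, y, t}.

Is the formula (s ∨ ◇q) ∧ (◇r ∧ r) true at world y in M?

Yes

Recall that ◇ψ holds at a world iff ψ holds at some accessible world.
At y: s ∨ ◇q is true, ◇r ∧ r is true, so (s ∨ ◇q) ∧ (◇r ∧ r) is true.
  At y: s is true, ◇q is true, so s ∨ ◇q is true.
    At y: ◇q requires q at some successor in {v, x, y, t, m}.
      q holds at x, so ◇q is true at y.
  At y: ◇r is true, r is true, so ◇r ∧ r is true.
    At y: ◇r requires r at some successor in {v, x, y, t, m}.
      r holds at v, so ◇r is true at y.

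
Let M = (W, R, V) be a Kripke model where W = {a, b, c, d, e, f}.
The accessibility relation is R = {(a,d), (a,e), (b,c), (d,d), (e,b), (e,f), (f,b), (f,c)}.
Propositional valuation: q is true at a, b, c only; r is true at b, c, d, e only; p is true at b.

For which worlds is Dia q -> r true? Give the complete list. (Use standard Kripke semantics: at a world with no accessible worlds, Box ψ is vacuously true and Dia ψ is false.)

Let φ = Dia q -> r. Evaluate φ at each world:
  a (successors {d, e}): φ is true.
  b (successors {c}): φ is true.
  c (successors ∅): φ is true.
  d (successors {d}): φ is true.
  e (successors {b, f}): φ is true.
  f (successors {b, c}): φ is false.
For instance, at e:
  At e: Dia q is true, r is true, so Dia q -> r is true.
    At e: Dia q requires q at some successor in {b, f}.
      q holds at b, so Dia q is true at e.
Satisfying worlds: {a, b, c, d, e}

a, b, c, d, e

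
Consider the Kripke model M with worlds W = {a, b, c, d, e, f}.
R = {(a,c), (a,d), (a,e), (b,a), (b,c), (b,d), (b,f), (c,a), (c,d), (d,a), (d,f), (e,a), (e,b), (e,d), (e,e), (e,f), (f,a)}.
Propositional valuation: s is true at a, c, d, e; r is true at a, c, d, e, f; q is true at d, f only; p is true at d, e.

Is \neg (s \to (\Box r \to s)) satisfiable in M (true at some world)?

Let φ = \neg (s \to (\Box r \to s)). Evaluate φ at each world:
  a (successors {c, d, e}): φ is false.
  b (successors {a, c, d, f}): φ is false.
  c (successors {a, d}): φ is false.
  d (successors {a, f}): φ is false.
  e (successors {a, b, d, e, f}): φ is false.
  f (successors {a}): φ is false.
For instance, at f:
  At f: s \to (\Box r \to s) is true, so \neg (s \to (\Box r \to s)) is false.
    At f: s is false, \Box r \to s is false, so s \to (\Box r \to s) is true.
      At f: \Box r is true, s is false, so \Box r \to s is false.

No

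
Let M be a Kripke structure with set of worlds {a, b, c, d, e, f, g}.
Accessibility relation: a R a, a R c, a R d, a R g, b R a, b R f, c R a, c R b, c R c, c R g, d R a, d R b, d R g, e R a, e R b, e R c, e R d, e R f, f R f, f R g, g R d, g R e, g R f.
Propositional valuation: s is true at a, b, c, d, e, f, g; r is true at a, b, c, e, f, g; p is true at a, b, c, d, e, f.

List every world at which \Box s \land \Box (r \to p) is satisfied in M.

b, e, g

Let φ = \Box s \land \Box (r \to p). Evaluate φ at each world:
  a (successors {a, c, d, g}): φ is false.
  b (successors {a, f}): φ is true.
  c (successors {a, b, c, g}): φ is false.
  d (successors {a, b, g}): φ is false.
  e (successors {a, b, c, d, f}): φ is true.
  f (successors {f, g}): φ is false.
  g (successors {d, e, f}): φ is true.
For instance, at e:
  At e: \Box s is true, \Box (r \to p) is true, so \Box s \land \Box (r \to p) is true.
    At e: \Box s requires s at every successor {a, b, c, d, f}.
      At a: s is true.
      At b: s is true.
      At c: s is true.
      At d: s is true.
      At f: s is true.
    So \Box s is true at e.
    At e: \Box (r \to p) requires r \to p at every successor {a, b, c, d, f}.
      At a: r \to p is true.
      At b: r \to p is true.
      At c: r \to p is true.
      At d: r \to p is true.
      At f: r \to p is true.
    So \Box (r \to p) is true at e.
Satisfying worlds: {b, e, g}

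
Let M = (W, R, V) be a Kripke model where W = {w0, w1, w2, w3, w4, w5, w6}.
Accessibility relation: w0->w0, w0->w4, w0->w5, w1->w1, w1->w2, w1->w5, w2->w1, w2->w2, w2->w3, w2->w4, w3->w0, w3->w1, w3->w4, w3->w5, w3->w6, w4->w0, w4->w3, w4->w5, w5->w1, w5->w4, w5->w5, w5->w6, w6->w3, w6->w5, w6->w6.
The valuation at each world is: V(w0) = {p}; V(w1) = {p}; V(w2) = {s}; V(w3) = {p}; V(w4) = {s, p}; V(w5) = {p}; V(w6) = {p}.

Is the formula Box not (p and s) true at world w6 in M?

Recall that Box ψ holds at a world iff ψ holds at every accessible world, and Dia ψ holds iff ψ holds at some accessible world.
At w6: Box not (p and s) requires not (p and s) at every successor {w3, w5, w6}.
  At w3: not (p and s) is true.
  At w5: not (p and s) is true.
  At w6: not (p and s) is true.
So Box not (p and s) is true at w6.

Yes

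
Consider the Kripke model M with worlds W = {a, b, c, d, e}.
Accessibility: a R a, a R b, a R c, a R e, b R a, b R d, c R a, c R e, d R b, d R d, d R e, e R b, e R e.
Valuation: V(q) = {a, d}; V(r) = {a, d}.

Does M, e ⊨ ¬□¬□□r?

No

Recall that □ψ holds at a world iff ψ holds at every accessible world, and ◇ψ holds iff ψ holds at some accessible world.
At e: □¬□□r is true, so ¬□¬□□r is false.
  At e: □¬□□r requires ¬□□r at every successor {b, e}.
      At b: □□r is false, so ¬□□r is true.
      At e: □□r is false, so ¬□□r is true.
  So □¬□□r is true at e.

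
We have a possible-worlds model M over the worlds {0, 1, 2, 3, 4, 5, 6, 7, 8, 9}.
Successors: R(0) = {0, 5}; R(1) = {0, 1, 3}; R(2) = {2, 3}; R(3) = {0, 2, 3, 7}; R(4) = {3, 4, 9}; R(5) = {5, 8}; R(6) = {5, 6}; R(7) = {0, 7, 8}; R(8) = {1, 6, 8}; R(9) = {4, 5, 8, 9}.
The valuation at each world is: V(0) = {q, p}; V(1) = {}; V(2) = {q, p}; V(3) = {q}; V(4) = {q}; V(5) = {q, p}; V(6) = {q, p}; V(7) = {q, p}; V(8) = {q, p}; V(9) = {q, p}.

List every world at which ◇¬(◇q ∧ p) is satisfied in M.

1, 2, 3, 4, 8, 9

Let φ = ◇¬(◇q ∧ p). Evaluate φ at each world:
  0 (successors {0, 5}): φ is false.
  1 (successors {0, 1, 3}): φ is true.
  2 (successors {2, 3}): φ is true.
  3 (successors {0, 2, 3, 7}): φ is true.
  4 (successors {3, 4, 9}): φ is true.
  5 (successors {5, 8}): φ is false.
  6 (successors {5, 6}): φ is false.
  7 (successors {0, 7, 8}): φ is false.
  8 (successors {1, 6, 8}): φ is true.
  9 (successors {4, 5, 8, 9}): φ is true.
For instance, at 3:
  At 3: ◇¬(◇q ∧ p) requires ¬(◇q ∧ p) at some successor in {0, 2, 3, 7}.
    ¬(◇q ∧ p) holds at 3, so ◇¬(◇q ∧ p) is true at 3.
      At 3: ◇q ∧ p is false, so ¬(◇q ∧ p) is true.
Satisfying worlds: {1, 2, 3, 4, 8, 9}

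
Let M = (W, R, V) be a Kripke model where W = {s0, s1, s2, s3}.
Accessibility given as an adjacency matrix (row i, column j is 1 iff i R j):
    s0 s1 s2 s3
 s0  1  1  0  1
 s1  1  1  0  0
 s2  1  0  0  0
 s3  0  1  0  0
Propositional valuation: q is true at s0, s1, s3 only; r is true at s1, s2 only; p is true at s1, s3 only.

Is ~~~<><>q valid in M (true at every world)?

No

Let φ = ~~~<><>q. Evaluate φ at each world:
  s0 (successors {s0, s1, s3}): φ is false.
  s1 (successors {s0, s1}): φ is false.
  s2 (successors {s0}): φ is false.
  s3 (successors {s1}): φ is false.
Detail at s0 (counterexample):
  At s0: ~~<><>q is true, so ~~~<><>q is false.
    At s0: ~<><>q is false, so ~~<><>q is true.
      At s0: <><>q is true, so ~<><>q is false.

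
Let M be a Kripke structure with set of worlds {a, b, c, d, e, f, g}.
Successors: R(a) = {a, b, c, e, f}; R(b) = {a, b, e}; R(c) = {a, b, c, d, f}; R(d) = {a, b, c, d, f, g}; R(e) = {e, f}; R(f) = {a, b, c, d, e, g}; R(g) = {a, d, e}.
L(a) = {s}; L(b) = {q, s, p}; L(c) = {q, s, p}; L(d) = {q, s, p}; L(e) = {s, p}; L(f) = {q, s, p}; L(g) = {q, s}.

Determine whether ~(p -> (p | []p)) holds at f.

At f: p -> (p | []p) is true, so ~(p -> (p | []p)) is false.
  At f: p is true, p | []p is true, so p -> (p | []p) is true.
    At f: p is true, []p is false, so p | []p is true.
      At f: []p requires p at every successor {a, b, c, d, e, g}.
        p fails at a, so []p is false at f.

No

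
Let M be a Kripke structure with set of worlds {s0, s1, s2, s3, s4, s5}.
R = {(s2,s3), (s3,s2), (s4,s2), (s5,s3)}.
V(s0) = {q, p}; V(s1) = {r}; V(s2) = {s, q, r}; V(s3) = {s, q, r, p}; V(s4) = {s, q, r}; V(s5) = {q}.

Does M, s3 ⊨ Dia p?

At s3: Dia p requires p at some successor in {s2}.
  At s2: p is false.
So Dia p is false at s3.

No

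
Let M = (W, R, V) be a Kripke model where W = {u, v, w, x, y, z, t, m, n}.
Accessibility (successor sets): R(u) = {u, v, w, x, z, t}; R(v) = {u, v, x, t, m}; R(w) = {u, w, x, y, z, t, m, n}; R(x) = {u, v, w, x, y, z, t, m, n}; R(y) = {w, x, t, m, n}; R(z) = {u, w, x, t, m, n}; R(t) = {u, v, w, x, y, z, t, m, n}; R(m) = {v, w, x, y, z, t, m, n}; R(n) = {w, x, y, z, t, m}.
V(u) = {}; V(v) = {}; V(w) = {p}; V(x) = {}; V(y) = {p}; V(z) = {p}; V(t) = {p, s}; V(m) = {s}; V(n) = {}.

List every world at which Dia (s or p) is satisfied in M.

u, v, w, x, y, z, t, m, n

Let φ = Dia (s or p). Evaluate φ at each world:
  u (successors {u, v, w, x, z, t}): φ is true.
  v (successors {u, v, x, t, m}): φ is true.
  w (successors {u, w, x, y, z, t, m, n}): φ is true.
  x (successors {u, v, w, x, y, z, t, m, n}): φ is true.
  y (successors {w, x, t, m, n}): φ is true.
  z (successors {u, w, x, t, m, n}): φ is true.
  t (successors {u, v, w, x, y, z, t, m, n}): φ is true.
  m (successors {v, w, x, y, z, t, m, n}): φ is true.
  n (successors {w, x, y, z, t, m}): φ is true.
For instance, at v:
  At v: Dia (s or p) requires s or p at some successor in {u, v, x, t, m}.
    s or p holds at t, so Dia (s or p) is true at v.
Satisfying worlds: {u, v, w, x, y, z, t, m, n}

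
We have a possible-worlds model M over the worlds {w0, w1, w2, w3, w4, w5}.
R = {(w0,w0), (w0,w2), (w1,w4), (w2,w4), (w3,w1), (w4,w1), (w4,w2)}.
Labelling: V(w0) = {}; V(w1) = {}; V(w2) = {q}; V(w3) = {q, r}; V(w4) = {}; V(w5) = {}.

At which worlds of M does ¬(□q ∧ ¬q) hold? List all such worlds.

w0, w1, w2, w3, w4

Let φ = ¬(□q ∧ ¬q). Evaluate φ at each world:
  w0 (successors {w0, w2}): φ is true.
  w1 (successors {w4}): φ is true.
  w2 (successors {w4}): φ is true.
  w3 (successors {w1}): φ is true.
  w4 (successors {w1, w2}): φ is true.
  w5 (successors ∅): φ is false.
For instance, at w4:
  At w4: □q ∧ ¬q is false, so ¬(□q ∧ ¬q) is true.
    At w4: □q is false, ¬q is true, so □q ∧ ¬q is false.
      At w4: □q requires q at every successor {w1, w2}.
        q fails at w1, so □q is false at w4.
Satisfying worlds: {w0, w1, w2, w3, w4}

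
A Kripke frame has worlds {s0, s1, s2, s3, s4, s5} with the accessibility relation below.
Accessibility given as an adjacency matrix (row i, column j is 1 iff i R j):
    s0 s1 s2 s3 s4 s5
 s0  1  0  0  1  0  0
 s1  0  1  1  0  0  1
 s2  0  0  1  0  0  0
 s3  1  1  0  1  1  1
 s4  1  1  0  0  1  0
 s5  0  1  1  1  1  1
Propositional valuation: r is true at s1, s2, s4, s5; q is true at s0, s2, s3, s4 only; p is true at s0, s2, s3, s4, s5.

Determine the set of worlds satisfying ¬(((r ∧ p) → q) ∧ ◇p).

Let φ = ¬(((r ∧ p) → q) ∧ ◇p). Evaluate φ at each world:
  s0 (successors {s0, s3}): φ is false.
  s1 (successors {s1, s2, s5}): φ is false.
  s2 (successors {s2}): φ is false.
  s3 (successors {s0, s1, s3, s4, s5}): φ is false.
  s4 (successors {s0, s1, s4}): φ is false.
  s5 (successors {s1, s2, s3, s4, s5}): φ is true.
For instance, at s5:
  At s5: ((r ∧ p) → q) ∧ ◇p is false, so ¬(((r ∧ p) → q) ∧ ◇p) is true.
    At s5: (r ∧ p) → q is false, ◇p is true, so ((r ∧ p) → q) ∧ ◇p is false.
      At s5: ◇p requires p at some successor in {s1, s2, s3, s4, s5}.
        p holds at s2, so ◇p is true at s5.
Satisfying worlds: {s5}

s5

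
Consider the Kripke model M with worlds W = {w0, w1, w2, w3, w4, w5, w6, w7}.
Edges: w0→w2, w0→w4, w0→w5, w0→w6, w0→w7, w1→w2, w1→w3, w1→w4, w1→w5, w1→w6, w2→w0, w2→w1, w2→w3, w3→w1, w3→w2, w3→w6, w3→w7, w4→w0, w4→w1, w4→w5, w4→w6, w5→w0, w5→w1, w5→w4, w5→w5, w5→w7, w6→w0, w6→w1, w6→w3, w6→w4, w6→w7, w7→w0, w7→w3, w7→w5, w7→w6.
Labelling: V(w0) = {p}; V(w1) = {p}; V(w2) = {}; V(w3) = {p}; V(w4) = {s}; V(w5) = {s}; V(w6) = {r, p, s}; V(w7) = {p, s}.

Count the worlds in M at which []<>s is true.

5

Let φ = []<>s. Evaluate φ at each world:
  w0 (successors {w2, w4, w5, w6, w7}): φ is false.
  w1 (successors {w2, w3, w4, w5, w6}): φ is false.
  w2 (successors {w0, w1, w3}): φ is true.
  w3 (successors {w1, w2, w6, w7}): φ is false.
  w4 (successors {w0, w1, w5, w6}): φ is true.
  w5 (successors {w0, w1, w4, w5, w7}): φ is true.
  w6 (successors {w0, w1, w3, w4, w7}): φ is true.
  w7 (successors {w0, w3, w5, w6}): φ is true.
For instance, at w7:
  At w7: []<>s requires <>s at every successor {w0, w3, w5, w6}.
    At w0: <>s is true.
    At w3: <>s is true.
    At w5: <>s is true.
    At w6: <>s is true.
  So []<>s is true at w7.
Satisfying worlds: {w2, w4, w5, w6, w7}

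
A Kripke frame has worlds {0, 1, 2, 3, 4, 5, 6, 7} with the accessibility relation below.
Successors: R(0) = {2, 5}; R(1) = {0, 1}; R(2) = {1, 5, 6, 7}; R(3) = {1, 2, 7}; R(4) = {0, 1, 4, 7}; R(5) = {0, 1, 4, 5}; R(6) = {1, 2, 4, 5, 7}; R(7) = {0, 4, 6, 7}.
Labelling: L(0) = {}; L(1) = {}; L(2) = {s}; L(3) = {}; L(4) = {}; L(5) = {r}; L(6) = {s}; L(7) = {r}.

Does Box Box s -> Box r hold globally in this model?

Yes

Let φ = Box Box s -> Box r. Evaluate φ at each world:
  0 (successors {2, 5}): φ is true.
  1 (successors {0, 1}): φ is true.
  2 (successors {1, 5, 6, 7}): φ is true.
  3 (successors {1, 2, 7}): φ is true.
  4 (successors {0, 1, 4, 7}): φ is true.
  5 (successors {0, 1, 4, 5}): φ is true.
  6 (successors {1, 2, 4, 5, 7}): φ is true.
  7 (successors {0, 4, 6, 7}): φ is true.
For instance, at 6:
  At 6: Box Box s is false, Box r is false, so Box Box s -> Box r is true.
    At 6: Box Box s requires Box s at every successor {1, 2, 4, 5, 7}.
      Box s fails at 1, so Box Box s is false at 6.
    At 6: Box r requires r at every successor {1, 2, 4, 5, 7}.
      r fails at 1, so Box r is false at 6.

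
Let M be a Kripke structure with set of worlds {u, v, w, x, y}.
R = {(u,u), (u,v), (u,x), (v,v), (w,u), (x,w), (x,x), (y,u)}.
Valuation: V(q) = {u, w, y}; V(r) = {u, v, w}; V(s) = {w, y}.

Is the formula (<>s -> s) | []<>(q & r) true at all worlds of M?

Let φ = (<>s -> s) | []<>(q & r). Evaluate φ at each world:
  u (successors {u, v, x}): φ is true.
  v (successors {v}): φ is true.
  w (successors {u}): φ is true.
  x (successors {w, x}): φ is true.
  y (successors {u}): φ is true.
For instance, at u:
  At u: <>s -> s is true, []<>(q & r) is false, so (<>s -> s) | []<>(q & r) is true.
    At u: <>s is false, s is false, so <>s -> s is true.
      At u: <>s requires s at some successor in {u, v, x}.
        At u: s is false.
        At v: s is false.
        At x: s is false.
      So <>s is false at u.
    At u: []<>(q & r) requires <>(q & r) at every successor {u, v, x}.
      <>(q & r) fails at v, so []<>(q & r) is false at u.

Yes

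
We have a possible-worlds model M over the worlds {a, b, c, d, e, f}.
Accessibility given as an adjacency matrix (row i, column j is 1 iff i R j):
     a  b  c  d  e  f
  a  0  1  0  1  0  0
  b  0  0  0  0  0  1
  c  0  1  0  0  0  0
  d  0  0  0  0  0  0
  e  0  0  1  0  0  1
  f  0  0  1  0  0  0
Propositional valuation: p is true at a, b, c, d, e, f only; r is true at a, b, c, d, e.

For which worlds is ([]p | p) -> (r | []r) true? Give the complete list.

Recall that []ψ holds at a world iff ψ holds at every accessible world, and <>ψ holds iff ψ holds at some accessible world.
Let φ = ([]p | p) -> (r | []r). Evaluate φ at each world:
  a (successors {b, d}): φ is true.
  b (successors {f}): φ is true.
  c (successors {b}): φ is true.
  d (successors ∅): φ is true.
  e (successors {c, f}): φ is true.
  f (successors {c}): φ is true.
For instance, at a:
  At a: []p | p is true, r | []r is true, so ([]p | p) -> (r | []r) is true.
    At a: []p is true, p is true, so []p | p is true.
      At a: []p requires p at every successor {b, d}.
        At b: p is true.
        At d: p is true.
      So []p is true at a.
    At a: r is true, []r is true, so r | []r is true.
      At a: []r requires r at every successor {b, d}.
        At b: r is true.
        At d: r is true.
      So []r is true at a.
Satisfying worlds: {a, b, c, d, e, f}

a, b, c, d, e, f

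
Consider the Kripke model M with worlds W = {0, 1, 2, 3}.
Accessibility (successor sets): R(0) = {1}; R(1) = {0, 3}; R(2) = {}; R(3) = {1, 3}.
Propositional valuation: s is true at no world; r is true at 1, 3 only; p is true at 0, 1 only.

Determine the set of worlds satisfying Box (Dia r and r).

0, 2, 3

Let φ = Box (Dia r and r). Evaluate φ at each world:
  0 (successors {1}): φ is true.
  1 (successors {0, 3}): φ is false.
  2 (successors ∅): φ is true.
  3 (successors {1, 3}): φ is true.
For instance, at 0:
  At 0: Box (Dia r and r) requires Dia r and r at every successor {1}.
      At 1: Dia r is true, r is true, so Dia r and r is true.
  So Box (Dia r and r) is true at 0.
Satisfying worlds: {0, 2, 3}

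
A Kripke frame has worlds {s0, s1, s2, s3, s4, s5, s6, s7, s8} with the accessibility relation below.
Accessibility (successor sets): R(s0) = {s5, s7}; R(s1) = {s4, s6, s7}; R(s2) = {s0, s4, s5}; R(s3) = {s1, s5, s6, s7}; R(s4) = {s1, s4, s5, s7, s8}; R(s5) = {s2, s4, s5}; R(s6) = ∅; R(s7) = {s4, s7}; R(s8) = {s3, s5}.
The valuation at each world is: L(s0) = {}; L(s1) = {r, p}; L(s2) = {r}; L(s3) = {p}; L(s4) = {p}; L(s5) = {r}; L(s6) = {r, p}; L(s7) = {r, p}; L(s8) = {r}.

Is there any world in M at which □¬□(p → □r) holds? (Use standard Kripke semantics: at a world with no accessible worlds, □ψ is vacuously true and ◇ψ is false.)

Recall that □ψ holds at a world iff ψ holds at every accessible world, and ◇ψ holds iff ψ holds at some accessible world.
Let φ = □¬□(p → □r). Evaluate φ at each world:
  s0 (successors {s5, s7}): φ is true.
  s1 (successors {s4, s6, s7}): φ is false.
  s2 (successors {s0, s4, s5}): φ is true.
  s3 (successors {s1, s5, s6, s7}): φ is false.
  s4 (successors {s1, s4, s5, s7, s8}): φ is false.
  s5 (successors {s2, s4, s5}): φ is true.
  s6 (successors ∅): φ is true.
  s7 (successors {s4, s7}): φ is true.
  s8 (successors {s3, s5}): φ is true.
Detail at s0 (witness):
  At s0: □¬□(p → □r) requires ¬□(p → □r) at every successor {s5, s7}.
      At s5: □(p → □r) is false, so ¬□(p → □r) is true.
      At s7: □(p → □r) is false, so ¬□(p → □r) is true.
  So □¬□(p → □r) is true at s0.

Yes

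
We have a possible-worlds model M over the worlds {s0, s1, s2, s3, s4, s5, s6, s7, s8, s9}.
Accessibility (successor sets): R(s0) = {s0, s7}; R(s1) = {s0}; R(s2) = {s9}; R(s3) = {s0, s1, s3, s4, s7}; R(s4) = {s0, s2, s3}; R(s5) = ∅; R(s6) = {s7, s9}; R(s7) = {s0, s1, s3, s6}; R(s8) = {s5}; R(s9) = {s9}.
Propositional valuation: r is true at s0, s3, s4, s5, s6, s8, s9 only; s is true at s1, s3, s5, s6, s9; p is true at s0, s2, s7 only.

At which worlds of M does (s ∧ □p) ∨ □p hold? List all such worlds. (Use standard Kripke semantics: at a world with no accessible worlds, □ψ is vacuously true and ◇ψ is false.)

s0, s1, s5

Let φ = (s ∧ □p) ∨ □p. Evaluate φ at each world:
  s0 (successors {s0, s7}): φ is true.
  s1 (successors {s0}): φ is true.
  s2 (successors {s9}): φ is false.
  s3 (successors {s0, s1, s3, s4, s7}): φ is false.
  s4 (successors {s0, s2, s3}): φ is false.
  s5 (successors ∅): φ is true.
  s6 (successors {s7, s9}): φ is false.
  s7 (successors {s0, s1, s3, s6}): φ is false.
  s8 (successors {s5}): φ is false.
  s9 (successors {s9}): φ is false.
For instance, at s2:
  At s2: s ∧ □p is false, □p is false, so (s ∧ □p) ∨ □p is false.
    At s2: s is false, □p is false, so s ∧ □p is false.
      At s2: □p requires p at every successor {s9}.
        p fails at s9, so □p is false at s2.
    At s2: □p requires p at every successor {s9}.
      p fails at s9, so □p is false at s2.
Satisfying worlds: {s0, s1, s5}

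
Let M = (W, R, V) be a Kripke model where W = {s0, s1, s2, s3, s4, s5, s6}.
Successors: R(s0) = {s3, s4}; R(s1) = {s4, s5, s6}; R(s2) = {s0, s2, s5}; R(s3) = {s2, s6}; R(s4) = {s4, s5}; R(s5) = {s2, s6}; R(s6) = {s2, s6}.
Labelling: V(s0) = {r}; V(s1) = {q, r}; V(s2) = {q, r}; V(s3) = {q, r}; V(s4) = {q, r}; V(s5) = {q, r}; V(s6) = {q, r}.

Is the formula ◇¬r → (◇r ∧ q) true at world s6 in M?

At s6: ◇¬r is false, ◇r ∧ q is true, so ◇¬r → (◇r ∧ q) is true.
  At s6: ◇¬r requires ¬r at some successor in {s2, s6}.
    At s2: ¬r is false.
    At s6: ¬r is false.
  So ◇¬r is false at s6.
  At s6: ◇r is true, q is true, so ◇r ∧ q is true.
    At s6: ◇r requires r at some successor in {s2, s6}.
      r holds at s2, so ◇r is true at s6.

Yes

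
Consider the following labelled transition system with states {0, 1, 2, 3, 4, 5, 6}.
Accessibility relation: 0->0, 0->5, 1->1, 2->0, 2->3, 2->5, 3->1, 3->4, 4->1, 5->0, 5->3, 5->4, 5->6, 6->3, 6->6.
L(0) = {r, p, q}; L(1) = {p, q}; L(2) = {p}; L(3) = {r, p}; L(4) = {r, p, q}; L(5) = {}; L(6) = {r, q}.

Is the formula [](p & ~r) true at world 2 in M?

Recall that []ψ holds at a world iff ψ holds at every accessible world, and <>ψ holds iff ψ holds at some accessible world.
At 2: [](p & ~r) requires p & ~r at every successor {0, 3, 5}.
  p & ~r fails at 0, so [](p & ~r) is false at 2.

No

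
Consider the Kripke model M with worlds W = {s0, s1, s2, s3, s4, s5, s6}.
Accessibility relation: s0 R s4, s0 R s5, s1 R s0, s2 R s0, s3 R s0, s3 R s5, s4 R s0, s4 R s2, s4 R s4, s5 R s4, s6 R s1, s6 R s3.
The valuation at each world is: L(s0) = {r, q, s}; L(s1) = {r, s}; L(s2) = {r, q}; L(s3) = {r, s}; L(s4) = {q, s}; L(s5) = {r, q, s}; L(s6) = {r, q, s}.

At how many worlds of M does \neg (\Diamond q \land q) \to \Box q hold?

Let φ = \neg (\Diamond q \land q) \to \Box q. Evaluate φ at each world:
  s0 (successors {s4, s5}): φ is true.
  s1 (successors {s0}): φ is true.
  s2 (successors {s0}): φ is true.
  s3 (successors {s0, s5}): φ is true.
  s4 (successors {s0, s2, s4}): φ is true.
  s5 (successors {s4}): φ is true.
  s6 (successors {s1, s3}): φ is false.
For instance, at s2:
  At s2: \neg (\Diamond q \land q) is false, \Box q is true, so \neg (\Diamond q \land q) \to \Box q is true.
    At s2: \Diamond q \land q is true, so \neg (\Diamond q \land q) is false.
      At s2: \Diamond q is true, q is true, so \Diamond q \land q is true.
    At s2: \Box q requires q at every successor {s0}.
      At s0: q is true.
    So \Box q is true at s2.
Satisfying worlds: {s0, s1, s2, s3, s4, s5}

6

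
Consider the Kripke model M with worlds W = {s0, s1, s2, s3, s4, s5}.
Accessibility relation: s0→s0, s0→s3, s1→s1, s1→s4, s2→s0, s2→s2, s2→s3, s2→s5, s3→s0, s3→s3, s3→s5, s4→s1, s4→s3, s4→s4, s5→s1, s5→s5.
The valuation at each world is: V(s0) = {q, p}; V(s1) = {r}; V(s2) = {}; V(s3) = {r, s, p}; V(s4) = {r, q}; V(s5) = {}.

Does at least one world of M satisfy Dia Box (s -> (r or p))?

Let φ = Dia Box (s -> (r or p)). Evaluate φ at each world:
  s0 (successors {s0, s3}): φ is true.
  s1 (successors {s1, s4}): φ is true.
  s2 (successors {s0, s2, s3, s5}): φ is true.
  s3 (successors {s0, s3, s5}): φ is true.
  s4 (successors {s1, s3, s4}): φ is true.
  s5 (successors {s1, s5}): φ is true.
Detail at s0 (witness):
  At s0: Dia Box (s -> (r or p)) requires Box (s -> (r or p)) at some successor in {s0, s3}.
    Box (s -> (r or p)) holds at s0, so Dia Box (s -> (r or p)) is true at s0.
      At s0: Box (s -> (r or p)) requires s -> (r or p) at every successor {s0, s3}.
        At s0: s -> (r or p) is true.
        At s3: s -> (r or p) is true.
      So Box (s -> (r or p)) is true at s0.

Yes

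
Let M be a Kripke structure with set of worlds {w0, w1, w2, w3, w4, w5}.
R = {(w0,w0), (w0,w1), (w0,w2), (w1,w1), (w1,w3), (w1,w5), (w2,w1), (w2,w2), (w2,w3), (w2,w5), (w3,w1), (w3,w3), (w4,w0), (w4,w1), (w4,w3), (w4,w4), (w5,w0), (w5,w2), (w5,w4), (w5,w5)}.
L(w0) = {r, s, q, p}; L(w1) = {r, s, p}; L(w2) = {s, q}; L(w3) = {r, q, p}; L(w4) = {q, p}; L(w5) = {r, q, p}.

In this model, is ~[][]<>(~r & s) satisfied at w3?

Yes

At w3: [][]<>(~r & s) is false, so ~[][]<>(~r & s) is true.
  At w3: [][]<>(~r & s) requires []<>(~r & s) at every successor {w1, w3}.
    []<>(~r & s) fails at w1, so [][]<>(~r & s) is false at w3.
      At w1: []<>(~r & s) requires <>(~r & s) at every successor {w1, w3, w5}.
        <>(~r & s) fails at w1, so []<>(~r & s) is false at w1.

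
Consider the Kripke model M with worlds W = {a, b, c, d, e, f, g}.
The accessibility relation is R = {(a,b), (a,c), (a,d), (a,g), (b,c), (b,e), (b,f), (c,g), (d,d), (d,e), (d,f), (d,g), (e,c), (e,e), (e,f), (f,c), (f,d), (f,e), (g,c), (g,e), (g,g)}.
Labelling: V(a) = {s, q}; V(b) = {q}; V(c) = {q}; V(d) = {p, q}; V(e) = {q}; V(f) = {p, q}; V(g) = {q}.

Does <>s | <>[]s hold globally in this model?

Let φ = <>s | <>[]s. Evaluate φ at each world:
  a (successors {b, c, d, g}): φ is false.
  b (successors {c, e, f}): φ is false.
  c (successors {g}): φ is false.
  d (successors {d, e, f, g}): φ is false.
  e (successors {c, e, f}): φ is false.
  f (successors {c, d, e}): φ is false.
  g (successors {c, e, g}): φ is false.
Detail at a (counterexample):
  At a: <>s is false, <>[]s is false, so <>s | <>[]s is false.
    At a: <>s requires s at some successor in {b, c, d, g}.
      At b: s is false.
      At c: s is false.
      At d: s is false.
      At g: s is false.
    So <>s is false at a.
    At a: <>[]s requires []s at some successor in {b, c, d, g}.
      At b: []s is false.
      At c: []s is false.
      At d: []s is false.
      At g: []s is false.
    So <>[]s is false at a.

No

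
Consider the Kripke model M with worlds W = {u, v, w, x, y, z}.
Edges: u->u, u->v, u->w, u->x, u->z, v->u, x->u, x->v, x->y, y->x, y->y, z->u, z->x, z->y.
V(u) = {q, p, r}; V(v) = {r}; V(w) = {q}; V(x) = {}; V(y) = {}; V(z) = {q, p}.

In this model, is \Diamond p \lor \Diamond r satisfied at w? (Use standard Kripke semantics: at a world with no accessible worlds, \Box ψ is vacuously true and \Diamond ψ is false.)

No

Recall that \Diamond ψ holds at a world iff ψ holds at some accessible world.
At w: \Diamond p is false, \Diamond r is false, so \Diamond p \lor \Diamond r is false.
  At w: no accessible worlds, so \Diamond p is false.
  At w: no accessible worlds, so \Diamond r is false.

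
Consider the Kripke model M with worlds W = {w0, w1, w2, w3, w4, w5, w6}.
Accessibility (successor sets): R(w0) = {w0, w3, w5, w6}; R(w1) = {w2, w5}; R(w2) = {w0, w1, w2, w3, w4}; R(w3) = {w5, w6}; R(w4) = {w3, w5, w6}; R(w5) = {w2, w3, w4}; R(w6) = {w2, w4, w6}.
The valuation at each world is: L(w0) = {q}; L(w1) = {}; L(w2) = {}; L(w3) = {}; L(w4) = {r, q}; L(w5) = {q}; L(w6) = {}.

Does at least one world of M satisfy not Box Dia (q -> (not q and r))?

No

Let φ = not Box Dia (q -> (not q and r)). Evaluate φ at each world:
  w0 (successors {w0, w3, w5, w6}): φ is false.
  w1 (successors {w2, w5}): φ is false.
  w2 (successors {w0, w1, w2, w3, w4}): φ is false.
  w3 (successors {w5, w6}): φ is false.
  w4 (successors {w3, w5, w6}): φ is false.
  w5 (successors {w2, w3, w4}): φ is false.
  w6 (successors {w2, w4, w6}): φ is false.
For instance, at w5:
  At w5: Box Dia (q -> (not q and r)) is true, so not Box Dia (q -> (not q and r)) is false.
    At w5: Box Dia (q -> (not q and r)) requires Dia (q -> (not q and r)) at every successor {w2, w3, w4}.
      At w2: Dia (q -> (not q and r)) is true.
      At w3: Dia (q -> (not q and r)) is true.
      At w4: Dia (q -> (not q and r)) is true.
    So Box Dia (q -> (not q and r)) is true at w5.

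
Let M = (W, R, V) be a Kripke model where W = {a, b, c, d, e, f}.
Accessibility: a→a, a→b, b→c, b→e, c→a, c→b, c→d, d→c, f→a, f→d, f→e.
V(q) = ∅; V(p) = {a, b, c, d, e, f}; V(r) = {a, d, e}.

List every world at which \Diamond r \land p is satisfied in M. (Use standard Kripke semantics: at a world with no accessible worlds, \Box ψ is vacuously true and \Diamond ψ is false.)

a, b, c, f

Let φ = \Diamond r \land p. Evaluate φ at each world:
  a (successors {a, b}): φ is true.
  b (successors {c, e}): φ is true.
  c (successors {a, b, d}): φ is true.
  d (successors {c}): φ is false.
  e (successors ∅): φ is false.
  f (successors {a, d, e}): φ is true.
For instance, at a:
  At a: \Diamond r is true, p is true, so \Diamond r \land p is true.
    At a: \Diamond r requires r at some successor in {a, b}.
      r holds at a, so \Diamond r is true at a.
Satisfying worlds: {a, b, c, f}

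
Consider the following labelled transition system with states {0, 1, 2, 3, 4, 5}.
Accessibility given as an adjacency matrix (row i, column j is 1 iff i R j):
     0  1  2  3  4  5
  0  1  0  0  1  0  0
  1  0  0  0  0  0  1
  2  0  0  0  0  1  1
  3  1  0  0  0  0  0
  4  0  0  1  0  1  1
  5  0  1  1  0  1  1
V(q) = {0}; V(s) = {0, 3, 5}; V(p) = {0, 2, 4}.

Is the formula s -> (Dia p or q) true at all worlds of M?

Let φ = s -> (Dia p or q). Evaluate φ at each world:
  0 (successors {0, 3}): φ is true.
  1 (successors {5}): φ is true.
  2 (successors {4, 5}): φ is true.
  3 (successors {0}): φ is true.
  4 (successors {2, 4, 5}): φ is true.
  5 (successors {1, 2, 4, 5}): φ is true.
For instance, at 0:
  At 0: s is true, Dia p or q is true, so s -> (Dia p or q) is true.
    At 0: Dia p is true, q is true, so Dia p or q is true.
      At 0: Dia p requires p at some successor in {0, 3}.
        p holds at 0, so Dia p is true at 0.

Yes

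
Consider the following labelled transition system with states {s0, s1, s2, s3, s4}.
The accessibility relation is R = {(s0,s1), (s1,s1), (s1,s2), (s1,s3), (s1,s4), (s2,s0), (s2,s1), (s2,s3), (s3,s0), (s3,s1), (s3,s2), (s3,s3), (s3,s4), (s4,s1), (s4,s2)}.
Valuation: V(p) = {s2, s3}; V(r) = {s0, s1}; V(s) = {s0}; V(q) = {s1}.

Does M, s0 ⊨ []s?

No

At s0: []s requires s at every successor {s1}.
  s fails at s1, so []s is false at s0.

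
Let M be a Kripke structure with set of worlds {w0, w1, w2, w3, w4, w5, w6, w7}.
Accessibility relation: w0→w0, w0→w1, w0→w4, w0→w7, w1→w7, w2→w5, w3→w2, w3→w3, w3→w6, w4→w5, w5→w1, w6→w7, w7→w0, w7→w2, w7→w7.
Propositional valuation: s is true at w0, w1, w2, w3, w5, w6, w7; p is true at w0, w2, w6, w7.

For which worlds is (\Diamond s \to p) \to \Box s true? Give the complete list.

w1, w2, w3, w4, w5, w6, w7

Let φ = (\Diamond s \to p) \to \Box s. Evaluate φ at each world:
  w0 (successors {w0, w1, w4, w7}): φ is false.
  w1 (successors {w7}): φ is true.
  w2 (successors {w5}): φ is true.
  w3 (successors {w2, w3, w6}): φ is true.
  w4 (successors {w5}): φ is true.
  w5 (successors {w1}): φ is true.
  w6 (successors {w7}): φ is true.
  w7 (successors {w0, w2, w7}): φ is true.
For instance, at w6:
  At w6: \Diamond s \to p is true, \Box s is true, so (\Diamond s \to p) \to \Box s is true.
    At w6: \Diamond s is true, p is true, so \Diamond s \to p is true.
      At w6: \Diamond s requires s at some successor in {w7}.
        s holds at w7, so \Diamond s is true at w6.
    At w6: \Box s requires s at every successor {w7}.
      At w7: s is true.
    So \Box s is true at w6.
Satisfying worlds: {w1, w2, w3, w4, w5, w6, w7}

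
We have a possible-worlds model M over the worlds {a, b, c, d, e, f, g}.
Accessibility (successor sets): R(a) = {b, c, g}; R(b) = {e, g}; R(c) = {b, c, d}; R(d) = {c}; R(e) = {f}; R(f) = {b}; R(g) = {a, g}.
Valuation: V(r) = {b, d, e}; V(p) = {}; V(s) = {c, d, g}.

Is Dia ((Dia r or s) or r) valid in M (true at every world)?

Yes

Let φ = Dia ((Dia r or s) or r). Evaluate φ at each world:
  a (successors {b, c, g}): φ is true.
  b (successors {e, g}): φ is true.
  c (successors {b, c, d}): φ is true.
  d (successors {c}): φ is true.
  e (successors {f}): φ is true.
  f (successors {b}): φ is true.
  g (successors {a, g}): φ is true.
For instance, at g:
  At g: Dia ((Dia r or s) or r) requires (Dia r or s) or r at some successor in {a, g}.
    (Dia r or s) or r holds at a, so Dia ((Dia r or s) or r) is true at g.
      At a: Dia r or s is true, r is false, so (Dia r or s) or r is true.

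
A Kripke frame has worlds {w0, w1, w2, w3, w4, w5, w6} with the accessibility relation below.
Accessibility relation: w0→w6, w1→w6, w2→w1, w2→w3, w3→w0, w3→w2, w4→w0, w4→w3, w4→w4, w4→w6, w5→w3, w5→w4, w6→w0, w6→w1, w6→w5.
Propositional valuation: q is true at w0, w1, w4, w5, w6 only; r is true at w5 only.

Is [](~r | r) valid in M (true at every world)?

Yes

Let φ = [](~r | r). Evaluate φ at each world:
  w0 (successors {w6}): φ is true.
  w1 (successors {w6}): φ is true.
  w2 (successors {w1, w3}): φ is true.
  w3 (successors {w0, w2}): φ is true.
  w4 (successors {w0, w3, w4, w6}): φ is true.
  w5 (successors {w3, w4}): φ is true.
  w6 (successors {w0, w1, w5}): φ is true.
For instance, at w6:
  At w6: [](~r | r) requires ~r | r at every successor {w0, w1, w5}.
    At w0: ~r | r is true.
    At w1: ~r | r is true.
    At w5: ~r | r is true.
  So [](~r | r) is true at w6.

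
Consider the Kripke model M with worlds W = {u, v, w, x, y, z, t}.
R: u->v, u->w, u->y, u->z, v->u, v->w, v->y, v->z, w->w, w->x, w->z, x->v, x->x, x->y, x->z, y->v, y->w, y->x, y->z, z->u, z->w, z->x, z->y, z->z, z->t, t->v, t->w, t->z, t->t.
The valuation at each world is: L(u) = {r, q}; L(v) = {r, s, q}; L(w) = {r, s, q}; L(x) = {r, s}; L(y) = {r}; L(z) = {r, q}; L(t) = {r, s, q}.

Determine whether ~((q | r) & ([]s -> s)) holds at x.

No

At x: (q | r) & ([]s -> s) is true, so ~((q | r) & ([]s -> s)) is false.
  At x: q | r is true, []s -> s is true, so (q | r) & ([]s -> s) is true.
    At x: []s is false, s is true, so []s -> s is true.
      At x: []s requires s at every successor {v, x, y, z}.
        s fails at y, so []s is false at x.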